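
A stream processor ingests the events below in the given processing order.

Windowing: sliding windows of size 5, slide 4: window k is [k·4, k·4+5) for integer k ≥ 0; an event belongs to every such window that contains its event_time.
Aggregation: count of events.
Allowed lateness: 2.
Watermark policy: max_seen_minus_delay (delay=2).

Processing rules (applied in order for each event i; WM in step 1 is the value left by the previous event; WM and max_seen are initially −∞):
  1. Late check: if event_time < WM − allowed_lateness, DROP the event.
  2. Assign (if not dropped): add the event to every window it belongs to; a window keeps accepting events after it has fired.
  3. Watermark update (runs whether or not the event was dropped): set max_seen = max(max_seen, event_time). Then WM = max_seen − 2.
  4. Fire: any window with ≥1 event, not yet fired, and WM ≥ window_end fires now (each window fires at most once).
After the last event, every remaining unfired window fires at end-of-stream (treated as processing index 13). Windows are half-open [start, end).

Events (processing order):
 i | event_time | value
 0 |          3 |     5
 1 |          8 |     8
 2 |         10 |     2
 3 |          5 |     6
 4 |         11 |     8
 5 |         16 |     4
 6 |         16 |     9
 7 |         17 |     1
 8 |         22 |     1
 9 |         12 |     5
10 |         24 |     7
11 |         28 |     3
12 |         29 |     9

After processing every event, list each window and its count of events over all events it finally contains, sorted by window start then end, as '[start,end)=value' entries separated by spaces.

i=0 t=3 v=5: → [0,5); WM=1
i=1 t=8 v=8: → [8,13),[4,9); WM=6; [0,5) fires=1
i=2 t=10 v=2: → [8,13); WM=8
i=3 t=5 v=6: DROP (t<8-2); WM=8
i=4 t=11 v=8: → [8,13); WM=9; [4,9) fires=1
i=5 t=16 v=4: → [16,21),[12,17); WM=14; [8,13) fires=3
i=6 t=16 v=9: → [16,21),[12,17); WM=14
i=7 t=17 v=1: → [16,21); WM=15
i=8 t=22 v=1: → [20,25); WM=20; [12,17) fires=2
i=9 t=12 v=5: DROP (t<20-2); WM=20
i=10 t=24 v=7: → [24,29),[20,25); WM=22; [16,21) fires=3
i=11 t=28 v=3: → [28,33),[24,29); WM=26; [20,25) fires=2
i=12 t=29 v=9: → [28,33); WM=27

[0,5)=1 [4,9)=1 [8,13)=3 [12,17)=2 [16,21)=3 [20,25)=2 [24,29)=2 [28,33)=2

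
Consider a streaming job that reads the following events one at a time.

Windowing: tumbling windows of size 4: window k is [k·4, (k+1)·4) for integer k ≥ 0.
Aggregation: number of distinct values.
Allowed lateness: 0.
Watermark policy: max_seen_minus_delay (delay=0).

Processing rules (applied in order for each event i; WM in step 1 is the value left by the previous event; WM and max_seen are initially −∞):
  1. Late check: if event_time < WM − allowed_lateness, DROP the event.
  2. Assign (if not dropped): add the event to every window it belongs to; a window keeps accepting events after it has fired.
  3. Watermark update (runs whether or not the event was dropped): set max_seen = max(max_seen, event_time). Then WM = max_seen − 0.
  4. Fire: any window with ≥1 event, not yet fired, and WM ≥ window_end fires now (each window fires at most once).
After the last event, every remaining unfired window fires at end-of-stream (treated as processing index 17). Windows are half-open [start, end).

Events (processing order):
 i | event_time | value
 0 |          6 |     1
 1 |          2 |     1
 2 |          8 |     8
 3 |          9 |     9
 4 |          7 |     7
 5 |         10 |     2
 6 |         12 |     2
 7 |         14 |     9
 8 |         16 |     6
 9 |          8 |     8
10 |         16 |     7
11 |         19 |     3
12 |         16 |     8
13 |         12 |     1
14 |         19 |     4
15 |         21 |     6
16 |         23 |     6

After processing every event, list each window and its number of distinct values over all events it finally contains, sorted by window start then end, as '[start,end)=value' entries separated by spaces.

i=0 t=6 v=1: → [4,8); WM=6
i=1 t=2 v=1: DROP (t<6-0); WM=6
i=2 t=8 v=8: → [8,12); WM=8; [4,8) fires=1
i=3 t=9 v=9: → [8,12); WM=9
i=4 t=7 v=7: DROP (t<9-0); WM=9
i=5 t=10 v=2: → [8,12); WM=10
i=6 t=12 v=2: → [12,16); WM=12; [8,12) fires=3
i=7 t=14 v=9: → [12,16); WM=14
i=8 t=16 v=6: → [16,20); WM=16; [12,16) fires=2
i=9 t=8 v=8: DROP (t<16-0); WM=16
i=10 t=16 v=7: → [16,20); WM=16
i=11 t=19 v=3: → [16,20); WM=19
i=12 t=16 v=8: DROP (t<19-0); WM=19
i=13 t=12 v=1: DROP (t<19-0); WM=19
i=14 t=19 v=4: → [16,20); WM=19
i=15 t=21 v=6: → [20,24); WM=21; [16,20) fires=4
i=16 t=23 v=6: → [20,24); WM=23

[4,8)=1 [8,12)=3 [12,16)=2 [16,20)=4 [20,24)=1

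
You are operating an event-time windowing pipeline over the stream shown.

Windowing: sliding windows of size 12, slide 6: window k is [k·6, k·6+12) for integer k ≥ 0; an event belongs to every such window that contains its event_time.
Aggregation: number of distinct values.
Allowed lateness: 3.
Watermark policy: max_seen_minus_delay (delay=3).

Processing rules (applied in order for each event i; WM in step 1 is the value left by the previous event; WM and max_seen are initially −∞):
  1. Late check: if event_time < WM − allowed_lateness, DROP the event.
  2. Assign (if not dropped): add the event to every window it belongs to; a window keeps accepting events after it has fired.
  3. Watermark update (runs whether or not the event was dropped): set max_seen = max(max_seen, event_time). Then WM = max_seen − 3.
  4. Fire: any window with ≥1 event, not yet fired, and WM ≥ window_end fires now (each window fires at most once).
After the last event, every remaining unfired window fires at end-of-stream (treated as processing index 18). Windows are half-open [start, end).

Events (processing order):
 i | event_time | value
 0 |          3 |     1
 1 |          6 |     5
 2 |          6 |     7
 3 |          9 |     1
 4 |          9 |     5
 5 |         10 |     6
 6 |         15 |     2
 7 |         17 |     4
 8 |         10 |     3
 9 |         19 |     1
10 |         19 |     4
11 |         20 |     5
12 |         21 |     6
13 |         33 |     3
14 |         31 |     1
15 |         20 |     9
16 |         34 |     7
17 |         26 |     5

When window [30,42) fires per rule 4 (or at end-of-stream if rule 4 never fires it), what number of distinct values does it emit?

3

i=0 t=3 v=1: → [0,12); WM=0
i=1 t=6 v=5: → [6,18),[0,12); WM=3
i=2 t=6 v=7: → [6,18),[0,12); WM=3
i=3 t=9 v=1: → [6,18),[0,12); WM=6
i=4 t=9 v=5: → [6,18),[0,12); WM=6
i=5 t=10 v=6: → [6,18),[0,12); WM=7
i=6 t=15 v=2: → [12,24),[6,18); WM=12; [0,12) fires=4
i=7 t=17 v=4: → [12,24),[6,18); WM=14
i=8 t=10 v=3: DROP (t<14-3); WM=14
i=9 t=19 v=1: → [18,30),[12,24); WM=16
i=10 t=19 v=4: → [18,30),[12,24); WM=16
i=11 t=20 v=5: → [18,30),[12,24); WM=17
i=12 t=21 v=6: → [18,30),[12,24); WM=18; [6,18) fires=6
i=13 t=33 v=3: → [30,42),[24,36); WM=30; [12,24) fires=5 [18,30) fires=4
i=14 t=31 v=1: → [30,42),[24,36); WM=30
i=15 t=20 v=9: DROP (t<30-3); WM=30
i=16 t=34 v=7: → [30,42),[24,36); WM=31
i=17 t=26 v=5: DROP (t<31-3); WM=31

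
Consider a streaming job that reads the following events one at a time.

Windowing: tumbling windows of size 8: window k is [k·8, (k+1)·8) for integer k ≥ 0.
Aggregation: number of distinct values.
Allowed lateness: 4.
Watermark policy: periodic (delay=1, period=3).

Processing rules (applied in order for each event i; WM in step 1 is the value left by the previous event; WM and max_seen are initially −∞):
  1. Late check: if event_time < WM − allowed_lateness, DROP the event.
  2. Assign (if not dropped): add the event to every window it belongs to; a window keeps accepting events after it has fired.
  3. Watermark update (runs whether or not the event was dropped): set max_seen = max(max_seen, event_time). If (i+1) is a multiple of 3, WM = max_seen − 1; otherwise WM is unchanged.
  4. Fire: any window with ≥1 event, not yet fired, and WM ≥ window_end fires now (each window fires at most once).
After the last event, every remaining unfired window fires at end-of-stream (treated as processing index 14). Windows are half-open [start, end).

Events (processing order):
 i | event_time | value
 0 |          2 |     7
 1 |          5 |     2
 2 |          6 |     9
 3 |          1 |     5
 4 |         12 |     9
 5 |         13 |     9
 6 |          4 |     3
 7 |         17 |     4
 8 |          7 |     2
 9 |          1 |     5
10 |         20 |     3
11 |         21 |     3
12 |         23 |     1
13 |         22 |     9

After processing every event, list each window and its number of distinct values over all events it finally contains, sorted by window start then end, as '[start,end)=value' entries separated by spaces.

[0,8)=4 [8,16)=1 [16,24)=4

i=0 t=2 v=7: → [0,8); WM=−∞
i=1 t=5 v=2: → [0,8); WM=−∞
i=2 t=6 v=9: → [0,8); WM=5
i=3 t=1 v=5: → [0,8); WM=5
i=4 t=12 v=9: → [8,16); WM=5
i=5 t=13 v=9: → [8,16); WM=12; [0,8) fires=4
i=6 t=4 v=3: DROP (t<12-4); WM=12
i=7 t=17 v=4: → [16,24); WM=12
i=8 t=7 v=2: DROP (t<12-4); WM=16; [8,16) fires=1
i=9 t=1 v=5: DROP (t<16-4); WM=16
i=10 t=20 v=3: → [16,24); WM=16
i=11 t=21 v=3: → [16,24); WM=20
i=12 t=23 v=1: → [16,24); WM=20
i=13 t=22 v=9: → [16,24); WM=20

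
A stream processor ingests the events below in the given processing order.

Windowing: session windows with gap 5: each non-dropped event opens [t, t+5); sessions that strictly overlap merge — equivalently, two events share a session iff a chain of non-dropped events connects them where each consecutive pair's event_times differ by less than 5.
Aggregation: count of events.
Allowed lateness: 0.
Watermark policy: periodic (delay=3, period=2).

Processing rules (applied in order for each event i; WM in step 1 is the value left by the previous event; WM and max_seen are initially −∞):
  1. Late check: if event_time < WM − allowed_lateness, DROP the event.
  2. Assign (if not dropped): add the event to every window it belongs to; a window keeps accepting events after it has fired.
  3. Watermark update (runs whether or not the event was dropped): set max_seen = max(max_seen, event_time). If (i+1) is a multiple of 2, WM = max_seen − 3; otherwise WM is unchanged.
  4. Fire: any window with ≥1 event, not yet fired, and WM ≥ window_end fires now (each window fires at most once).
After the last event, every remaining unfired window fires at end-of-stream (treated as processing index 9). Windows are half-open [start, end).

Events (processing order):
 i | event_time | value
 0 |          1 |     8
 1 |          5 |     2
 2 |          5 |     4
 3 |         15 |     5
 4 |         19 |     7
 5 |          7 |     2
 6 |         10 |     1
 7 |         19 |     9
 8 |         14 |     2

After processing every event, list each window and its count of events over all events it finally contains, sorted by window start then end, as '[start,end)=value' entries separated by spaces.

[1,10)=3 [15,24)=3

i=0 t=1 v=8: → [1,6); WM=−∞
i=1 t=5 v=2: → [1,10); WM=2
i=2 t=5 v=4: → [1,10); WM=2
i=3 t=15 v=5: → [15,20); WM=12
i=4 t=19 v=7: → [15,24); WM=12
i=5 t=7 v=2: DROP (t<12-0); WM=16
i=6 t=10 v=1: DROP (t<16-0); WM=16
i=7 t=19 v=9: → [15,24); WM=16
i=8 t=14 v=2: DROP (t<16-0); WM=16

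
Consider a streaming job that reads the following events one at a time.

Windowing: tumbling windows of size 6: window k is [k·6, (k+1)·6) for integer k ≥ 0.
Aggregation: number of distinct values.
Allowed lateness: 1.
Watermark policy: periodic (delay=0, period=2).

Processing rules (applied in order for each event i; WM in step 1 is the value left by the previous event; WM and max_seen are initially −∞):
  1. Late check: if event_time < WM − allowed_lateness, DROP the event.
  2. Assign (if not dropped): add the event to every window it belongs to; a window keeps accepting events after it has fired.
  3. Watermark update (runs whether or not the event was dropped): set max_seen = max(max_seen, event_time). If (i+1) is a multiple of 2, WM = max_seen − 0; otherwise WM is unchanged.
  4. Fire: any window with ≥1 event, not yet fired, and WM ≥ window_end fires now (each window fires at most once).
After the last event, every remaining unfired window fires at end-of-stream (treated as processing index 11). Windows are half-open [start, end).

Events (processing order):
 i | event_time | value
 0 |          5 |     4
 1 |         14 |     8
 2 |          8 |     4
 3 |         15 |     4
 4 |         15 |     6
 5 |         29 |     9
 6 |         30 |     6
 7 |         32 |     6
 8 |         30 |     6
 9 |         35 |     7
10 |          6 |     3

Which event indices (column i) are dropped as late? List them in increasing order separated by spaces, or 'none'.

2 8 10

i=0 t=5 v=4: → [0,6); WM=−∞
i=1 t=14 v=8: → [12,18); WM=14; [0,6) fires=1
i=2 t=8 v=4: DROP (t<14-1); WM=14
i=3 t=15 v=4: → [12,18); WM=15
i=4 t=15 v=6: → [12,18); WM=15
i=5 t=29 v=9: → [24,30); WM=29; [12,18) fires=3
i=6 t=30 v=6: → [30,36); WM=29
i=7 t=32 v=6: → [30,36); WM=32; [24,30) fires=1
i=8 t=30 v=6: DROP (t<32-1); WM=32
i=9 t=35 v=7: → [30,36); WM=35
i=10 t=6 v=3: DROP (t<35-1); WM=35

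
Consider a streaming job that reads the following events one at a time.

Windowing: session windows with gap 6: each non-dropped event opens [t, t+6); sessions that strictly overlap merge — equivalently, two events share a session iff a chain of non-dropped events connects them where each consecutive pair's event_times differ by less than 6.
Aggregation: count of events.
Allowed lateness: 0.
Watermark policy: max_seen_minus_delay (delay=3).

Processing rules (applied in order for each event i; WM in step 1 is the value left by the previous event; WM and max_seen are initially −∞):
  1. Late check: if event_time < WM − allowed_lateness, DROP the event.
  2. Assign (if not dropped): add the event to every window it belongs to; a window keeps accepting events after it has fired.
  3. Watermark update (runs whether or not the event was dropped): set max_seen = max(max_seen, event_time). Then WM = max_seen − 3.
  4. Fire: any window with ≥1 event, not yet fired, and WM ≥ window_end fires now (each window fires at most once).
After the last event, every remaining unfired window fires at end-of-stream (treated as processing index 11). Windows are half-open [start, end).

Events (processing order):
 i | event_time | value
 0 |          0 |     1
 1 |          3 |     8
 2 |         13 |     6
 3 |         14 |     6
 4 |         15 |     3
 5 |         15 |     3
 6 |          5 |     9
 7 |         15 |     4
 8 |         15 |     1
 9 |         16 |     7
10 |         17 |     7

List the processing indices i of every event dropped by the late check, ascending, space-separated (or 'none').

6

i=0 t=0 v=1: → [0,6); WM=-3
i=1 t=3 v=8: → [0,9); WM=0
i=2 t=13 v=6: → [13,19); WM=10
i=3 t=14 v=6: → [13,20); WM=11
i=4 t=15 v=3: → [13,21); WM=12
i=5 t=15 v=3: → [13,21); WM=12
i=6 t=5 v=9: DROP (t<12-0); WM=12
i=7 t=15 v=4: → [13,21); WM=12
i=8 t=15 v=1: → [13,21); WM=12
i=9 t=16 v=7: → [13,22); WM=13
i=10 t=17 v=7: → [13,23); WM=14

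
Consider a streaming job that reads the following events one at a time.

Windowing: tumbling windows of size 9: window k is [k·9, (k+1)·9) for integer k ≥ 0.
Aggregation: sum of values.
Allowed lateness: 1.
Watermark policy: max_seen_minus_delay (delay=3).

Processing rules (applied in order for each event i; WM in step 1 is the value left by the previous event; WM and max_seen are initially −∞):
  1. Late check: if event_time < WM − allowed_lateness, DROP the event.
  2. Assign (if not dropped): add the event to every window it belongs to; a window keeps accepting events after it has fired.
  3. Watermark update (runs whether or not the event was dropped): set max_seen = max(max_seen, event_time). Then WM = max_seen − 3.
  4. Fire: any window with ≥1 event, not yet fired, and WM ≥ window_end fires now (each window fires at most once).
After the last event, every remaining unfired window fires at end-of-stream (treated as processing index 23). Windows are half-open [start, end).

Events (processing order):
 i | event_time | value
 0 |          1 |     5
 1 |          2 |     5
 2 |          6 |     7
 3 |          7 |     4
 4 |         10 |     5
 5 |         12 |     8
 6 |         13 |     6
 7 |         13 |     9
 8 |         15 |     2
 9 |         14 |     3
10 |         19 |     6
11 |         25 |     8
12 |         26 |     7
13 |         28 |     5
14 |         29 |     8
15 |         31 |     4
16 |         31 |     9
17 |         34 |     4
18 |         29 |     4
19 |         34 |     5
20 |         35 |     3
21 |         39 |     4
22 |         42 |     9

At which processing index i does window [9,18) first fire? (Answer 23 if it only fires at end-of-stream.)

i=0 t=1 v=5: → [0,9); WM=-2
i=1 t=2 v=5: → [0,9); WM=-1
i=2 t=6 v=7: → [0,9); WM=3
i=3 t=7 v=4: → [0,9); WM=4
i=4 t=10 v=5: → [9,18); WM=7
i=5 t=12 v=8: → [9,18); WM=9; [0,9) fires=21
i=6 t=13 v=6: → [9,18); WM=10
i=7 t=13 v=9: → [9,18); WM=10
i=8 t=15 v=2: → [9,18); WM=12
i=9 t=14 v=3: → [9,18); WM=12
i=10 t=19 v=6: → [18,27); WM=16
i=11 t=25 v=8: → [18,27); WM=22; [9,18) fires=33
i=12 t=26 v=7: → [18,27); WM=23
i=13 t=28 v=5: → [27,36); WM=25
i=14 t=29 v=8: → [27,36); WM=26
i=15 t=31 v=4: → [27,36); WM=28; [18,27) fires=21
i=16 t=31 v=9: → [27,36); WM=28
i=17 t=34 v=4: → [27,36); WM=31
i=18 t=29 v=4: DROP (t<31-1); WM=31
i=19 t=34 v=5: → [27,36); WM=31
i=20 t=35 v=3: → [27,36); WM=32
i=21 t=39 v=4: → [36,45); WM=36; [27,36) fires=38
i=22 t=42 v=9: → [36,45); WM=39

11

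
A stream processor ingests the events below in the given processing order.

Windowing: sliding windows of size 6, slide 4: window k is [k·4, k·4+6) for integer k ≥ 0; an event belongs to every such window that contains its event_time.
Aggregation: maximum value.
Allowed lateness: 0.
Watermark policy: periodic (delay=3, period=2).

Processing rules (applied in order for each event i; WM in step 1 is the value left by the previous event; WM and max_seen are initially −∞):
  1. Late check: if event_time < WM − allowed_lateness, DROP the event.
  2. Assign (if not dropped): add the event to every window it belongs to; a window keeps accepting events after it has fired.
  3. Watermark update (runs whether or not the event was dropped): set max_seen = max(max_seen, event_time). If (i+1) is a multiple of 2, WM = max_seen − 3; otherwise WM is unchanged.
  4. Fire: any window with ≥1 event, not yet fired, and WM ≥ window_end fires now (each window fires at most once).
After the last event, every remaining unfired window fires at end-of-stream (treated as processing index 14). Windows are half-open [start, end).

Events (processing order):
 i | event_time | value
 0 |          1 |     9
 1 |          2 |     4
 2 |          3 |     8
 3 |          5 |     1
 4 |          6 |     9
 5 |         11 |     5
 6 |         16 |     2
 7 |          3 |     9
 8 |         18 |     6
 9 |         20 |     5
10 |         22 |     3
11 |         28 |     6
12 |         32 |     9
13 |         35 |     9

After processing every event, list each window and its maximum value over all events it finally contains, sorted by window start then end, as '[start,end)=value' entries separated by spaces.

[0,6)=9 [4,10)=9 [8,14)=5 [12,18)=2 [16,22)=6 [20,26)=5 [24,30)=6 [28,34)=9 [32,38)=9

i=0 t=1 v=9: → [0,6); WM=−∞
i=1 t=2 v=4: → [0,6); WM=-1
i=2 t=3 v=8: → [0,6); WM=-1
i=3 t=5 v=1: → [4,10),[0,6); WM=2
i=4 t=6 v=9: → [4,10); WM=2
i=5 t=11 v=5: → [8,14); WM=8; [0,6) fires=9
i=6 t=16 v=2: → [16,22),[12,18); WM=8
i=7 t=3 v=9: DROP (t<8-0); WM=13; [4,10) fires=9
i=8 t=18 v=6: → [16,22); WM=13
i=9 t=20 v=5: → [20,26),[16,22); WM=17; [8,14) fires=5
i=10 t=22 v=3: → [20,26); WM=17
i=11 t=28 v=6: → [28,34),[24,30); WM=25; [12,18) fires=2 [16,22) fires=6
i=12 t=32 v=9: → [32,38),[28,34); WM=25
i=13 t=35 v=9: → [32,38); WM=32; [20,26) fires=5 [24,30) fires=6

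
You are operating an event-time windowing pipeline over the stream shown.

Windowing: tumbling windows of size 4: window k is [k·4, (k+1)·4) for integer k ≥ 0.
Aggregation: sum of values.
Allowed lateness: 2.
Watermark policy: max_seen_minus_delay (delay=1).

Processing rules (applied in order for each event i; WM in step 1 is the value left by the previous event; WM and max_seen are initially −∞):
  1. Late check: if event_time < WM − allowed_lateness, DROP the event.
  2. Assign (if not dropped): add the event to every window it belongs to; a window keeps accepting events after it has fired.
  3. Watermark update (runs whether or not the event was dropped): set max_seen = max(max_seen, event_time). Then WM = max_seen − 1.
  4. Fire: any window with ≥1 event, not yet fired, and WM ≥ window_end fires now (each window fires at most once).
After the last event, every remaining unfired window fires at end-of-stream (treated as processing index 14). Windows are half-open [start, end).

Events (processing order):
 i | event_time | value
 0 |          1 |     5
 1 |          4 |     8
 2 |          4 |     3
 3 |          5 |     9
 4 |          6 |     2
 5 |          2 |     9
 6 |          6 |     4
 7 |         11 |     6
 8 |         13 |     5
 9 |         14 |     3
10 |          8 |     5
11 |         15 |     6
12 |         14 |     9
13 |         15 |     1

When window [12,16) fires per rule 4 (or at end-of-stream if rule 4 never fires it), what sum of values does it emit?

24

i=0 t=1 v=5: → [0,4); WM=0
i=1 t=4 v=8: → [4,8); WM=3
i=2 t=4 v=3: → [4,8); WM=3
i=3 t=5 v=9: → [4,8); WM=4; [0,4) fires=5
i=4 t=6 v=2: → [4,8); WM=5
i=5 t=2 v=9: DROP (t<5-2); WM=5
i=6 t=6 v=4: → [4,8); WM=5
i=7 t=11 v=6: → [8,12); WM=10; [4,8) fires=26
i=8 t=13 v=5: → [12,16); WM=12; [8,12) fires=6
i=9 t=14 v=3: → [12,16); WM=13
i=10 t=8 v=5: DROP (t<13-2); WM=13
i=11 t=15 v=6: → [12,16); WM=14
i=12 t=14 v=9: → [12,16); WM=14
i=13 t=15 v=1: → [12,16); WM=14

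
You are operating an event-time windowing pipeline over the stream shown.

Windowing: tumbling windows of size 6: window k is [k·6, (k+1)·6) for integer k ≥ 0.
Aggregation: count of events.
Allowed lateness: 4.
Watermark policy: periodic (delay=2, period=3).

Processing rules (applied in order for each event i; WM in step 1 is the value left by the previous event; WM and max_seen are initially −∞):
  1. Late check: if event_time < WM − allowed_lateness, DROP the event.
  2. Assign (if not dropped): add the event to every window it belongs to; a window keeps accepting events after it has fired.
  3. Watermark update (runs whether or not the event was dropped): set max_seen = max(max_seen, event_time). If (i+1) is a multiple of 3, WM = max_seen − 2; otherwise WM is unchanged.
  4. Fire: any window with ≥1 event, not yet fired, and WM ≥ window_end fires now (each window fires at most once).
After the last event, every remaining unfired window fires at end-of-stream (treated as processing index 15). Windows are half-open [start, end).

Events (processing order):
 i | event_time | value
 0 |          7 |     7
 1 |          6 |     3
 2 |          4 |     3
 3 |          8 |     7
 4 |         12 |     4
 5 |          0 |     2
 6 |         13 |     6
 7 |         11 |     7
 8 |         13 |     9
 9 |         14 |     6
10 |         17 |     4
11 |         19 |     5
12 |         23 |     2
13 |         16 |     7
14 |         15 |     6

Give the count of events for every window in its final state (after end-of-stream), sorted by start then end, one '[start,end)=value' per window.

[0,6)=1 [6,12)=4 [12,18)=7 [18,24)=2

i=0 t=7 v=7: → [6,12); WM=−∞
i=1 t=6 v=3: → [6,12); WM=−∞
i=2 t=4 v=3: → [0,6); WM=5
i=3 t=8 v=7: → [6,12); WM=5
i=4 t=12 v=4: → [12,18); WM=5
i=5 t=0 v=2: DROP (t<5-4); WM=10; [0,6) fires=1
i=6 t=13 v=6: → [12,18); WM=10
i=7 t=11 v=7: → [6,12); WM=10
i=8 t=13 v=9: → [12,18); WM=11
i=9 t=14 v=6: → [12,18); WM=11
i=10 t=17 v=4: → [12,18); WM=11
i=11 t=19 v=5: → [18,24); WM=17; [6,12) fires=4
i=12 t=23 v=2: → [18,24); WM=17
i=13 t=16 v=7: → [12,18); WM=17
i=14 t=15 v=6: → [12,18); WM=21; [12,18) fires=7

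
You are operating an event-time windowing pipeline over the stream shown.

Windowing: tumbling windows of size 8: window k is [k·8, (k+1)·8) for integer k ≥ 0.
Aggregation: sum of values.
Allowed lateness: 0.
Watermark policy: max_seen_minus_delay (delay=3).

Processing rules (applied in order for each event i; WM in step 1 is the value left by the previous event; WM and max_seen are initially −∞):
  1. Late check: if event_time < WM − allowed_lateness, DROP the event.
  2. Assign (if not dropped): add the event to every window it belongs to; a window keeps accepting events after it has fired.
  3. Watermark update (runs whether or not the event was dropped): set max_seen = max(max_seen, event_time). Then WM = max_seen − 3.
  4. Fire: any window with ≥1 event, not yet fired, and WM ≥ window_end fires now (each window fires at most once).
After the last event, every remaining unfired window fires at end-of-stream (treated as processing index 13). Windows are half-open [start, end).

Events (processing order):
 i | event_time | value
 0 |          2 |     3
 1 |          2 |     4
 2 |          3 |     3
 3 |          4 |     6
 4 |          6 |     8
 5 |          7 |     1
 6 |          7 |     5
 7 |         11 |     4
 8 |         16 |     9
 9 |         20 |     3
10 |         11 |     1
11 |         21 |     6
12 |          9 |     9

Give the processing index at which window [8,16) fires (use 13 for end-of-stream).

i=0 t=2 v=3: → [0,8); WM=-1
i=1 t=2 v=4: → [0,8); WM=-1
i=2 t=3 v=3: → [0,8); WM=0
i=3 t=4 v=6: → [0,8); WM=1
i=4 t=6 v=8: → [0,8); WM=3
i=5 t=7 v=1: → [0,8); WM=4
i=6 t=7 v=5: → [0,8); WM=4
i=7 t=11 v=4: → [8,16); WM=8; [0,8) fires=30
i=8 t=16 v=9: → [16,24); WM=13
i=9 t=20 v=3: → [16,24); WM=17; [8,16) fires=4
i=10 t=11 v=1: DROP (t<17-0); WM=17
i=11 t=21 v=6: → [16,24); WM=18
i=12 t=9 v=9: DROP (t<18-0); WM=18

9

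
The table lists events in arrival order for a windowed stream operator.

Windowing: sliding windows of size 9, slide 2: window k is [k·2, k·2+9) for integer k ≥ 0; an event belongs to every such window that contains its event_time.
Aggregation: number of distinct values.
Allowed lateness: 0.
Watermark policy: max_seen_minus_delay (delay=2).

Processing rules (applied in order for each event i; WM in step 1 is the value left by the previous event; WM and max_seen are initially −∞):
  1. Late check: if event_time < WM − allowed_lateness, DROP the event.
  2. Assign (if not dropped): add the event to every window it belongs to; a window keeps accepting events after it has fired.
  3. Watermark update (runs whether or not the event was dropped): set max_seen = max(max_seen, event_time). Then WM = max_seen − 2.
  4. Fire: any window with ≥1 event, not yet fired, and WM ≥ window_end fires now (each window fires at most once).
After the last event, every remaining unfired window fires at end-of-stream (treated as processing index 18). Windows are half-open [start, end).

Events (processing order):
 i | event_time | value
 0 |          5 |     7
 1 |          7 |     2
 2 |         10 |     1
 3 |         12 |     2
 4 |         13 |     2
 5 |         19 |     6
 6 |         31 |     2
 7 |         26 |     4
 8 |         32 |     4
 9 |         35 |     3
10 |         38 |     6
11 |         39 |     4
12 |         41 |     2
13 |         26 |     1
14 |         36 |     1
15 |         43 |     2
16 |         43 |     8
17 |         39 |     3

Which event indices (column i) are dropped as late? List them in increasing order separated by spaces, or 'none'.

i=0 t=5 v=7: → [4,13),[2,11),[0,9); WM=3
i=1 t=7 v=2: → [6,15),[4,13),[2,11),[0,9); WM=5
i=2 t=10 v=1: → [10,19),[8,17),[6,15),[4,13),[2,11); WM=8
i=3 t=12 v=2: → [12,21),[10,19),[8,17),[6,15),[4,13); WM=10; [0,9) fires=2
i=4 t=13 v=2: → [12,21),[10,19),[8,17),[6,15); WM=11; [2,11) fires=3
i=5 t=19 v=6: → [18,27),[16,25),[14,23),[12,21); WM=17; [4,13) fires=3 [6,15) fires=2 [8,17) fires=2
i=6 t=31 v=2: → [30,39),[28,37),[26,35),[24,33); WM=29; [10,19) fires=2 [12,21) fires=2 [14,23) fires=1 [16,25) fires=1 [18,27) fires=1
i=7 t=26 v=4: DROP (t<29-0); WM=29
i=8 t=32 v=4: → [32,41),[30,39),[28,37),[26,35),[24,33); WM=30
i=9 t=35 v=3: → [34,43),[32,41),[30,39),[28,37); WM=33; [24,33) fires=2
i=10 t=38 v=6: → [38,47),[36,45),[34,43),[32,41),[30,39); WM=36; [26,35) fires=2
i=11 t=39 v=4: → [38,47),[36,45),[34,43),[32,41); WM=37; [28,37) fires=3
i=12 t=41 v=2: → [40,49),[38,47),[36,45),[34,43); WM=39; [30,39) fires=4
i=13 t=26 v=1: DROP (t<39-0); WM=39
i=14 t=36 v=1: DROP (t<39-0); WM=39
i=15 t=43 v=2: → [42,51),[40,49),[38,47),[36,45); WM=41; [32,41) fires=3
i=16 t=43 v=8: → [42,51),[40,49),[38,47),[36,45); WM=41
i=17 t=39 v=3: DROP (t<41-0); WM=41

7 13 14 17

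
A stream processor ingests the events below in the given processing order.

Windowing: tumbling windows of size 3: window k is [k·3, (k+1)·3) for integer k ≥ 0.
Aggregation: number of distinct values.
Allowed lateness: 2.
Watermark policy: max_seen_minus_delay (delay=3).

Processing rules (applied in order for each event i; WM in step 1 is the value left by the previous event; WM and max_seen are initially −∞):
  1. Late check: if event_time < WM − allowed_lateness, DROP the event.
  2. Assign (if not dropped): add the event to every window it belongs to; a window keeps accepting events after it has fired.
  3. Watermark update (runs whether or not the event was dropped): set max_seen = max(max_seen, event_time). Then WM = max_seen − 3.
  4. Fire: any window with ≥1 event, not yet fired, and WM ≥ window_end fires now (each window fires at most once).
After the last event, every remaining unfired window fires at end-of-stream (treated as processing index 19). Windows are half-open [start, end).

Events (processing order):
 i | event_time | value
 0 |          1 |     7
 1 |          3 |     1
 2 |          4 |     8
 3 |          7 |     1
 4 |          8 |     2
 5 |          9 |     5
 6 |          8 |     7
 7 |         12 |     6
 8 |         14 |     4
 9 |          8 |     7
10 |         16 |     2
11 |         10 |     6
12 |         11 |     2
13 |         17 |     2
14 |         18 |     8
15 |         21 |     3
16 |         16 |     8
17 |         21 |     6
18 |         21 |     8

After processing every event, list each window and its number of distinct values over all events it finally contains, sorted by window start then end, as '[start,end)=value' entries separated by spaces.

[0,3)=1 [3,6)=2 [6,9)=3 [9,12)=2 [12,15)=2 [15,18)=2 [18,21)=1 [21,24)=3

i=0 t=1 v=7: → [0,3); WM=-2
i=1 t=3 v=1: → [3,6); WM=0
i=2 t=4 v=8: → [3,6); WM=1
i=3 t=7 v=1: → [6,9); WM=4; [0,3) fires=1
i=4 t=8 v=2: → [6,9); WM=5
i=5 t=9 v=5: → [9,12); WM=6; [3,6) fires=2
i=6 t=8 v=7: → [6,9); WM=6
i=7 t=12 v=6: → [12,15); WM=9; [6,9) fires=3
i=8 t=14 v=4: → [12,15); WM=11
i=9 t=8 v=7: DROP (t<11-2); WM=11
i=10 t=16 v=2: → [15,18); WM=13; [9,12) fires=1
i=11 t=10 v=6: DROP (t<13-2); WM=13
i=12 t=11 v=2: → [9,12); WM=13
i=13 t=17 v=2: → [15,18); WM=14
i=14 t=18 v=8: → [18,21); WM=15; [12,15) fires=2
i=15 t=21 v=3: → [21,24); WM=18; [15,18) fires=1
i=16 t=16 v=8: → [15,18); WM=18
i=17 t=21 v=6: → [21,24); WM=18
i=18 t=21 v=8: → [21,24); WM=18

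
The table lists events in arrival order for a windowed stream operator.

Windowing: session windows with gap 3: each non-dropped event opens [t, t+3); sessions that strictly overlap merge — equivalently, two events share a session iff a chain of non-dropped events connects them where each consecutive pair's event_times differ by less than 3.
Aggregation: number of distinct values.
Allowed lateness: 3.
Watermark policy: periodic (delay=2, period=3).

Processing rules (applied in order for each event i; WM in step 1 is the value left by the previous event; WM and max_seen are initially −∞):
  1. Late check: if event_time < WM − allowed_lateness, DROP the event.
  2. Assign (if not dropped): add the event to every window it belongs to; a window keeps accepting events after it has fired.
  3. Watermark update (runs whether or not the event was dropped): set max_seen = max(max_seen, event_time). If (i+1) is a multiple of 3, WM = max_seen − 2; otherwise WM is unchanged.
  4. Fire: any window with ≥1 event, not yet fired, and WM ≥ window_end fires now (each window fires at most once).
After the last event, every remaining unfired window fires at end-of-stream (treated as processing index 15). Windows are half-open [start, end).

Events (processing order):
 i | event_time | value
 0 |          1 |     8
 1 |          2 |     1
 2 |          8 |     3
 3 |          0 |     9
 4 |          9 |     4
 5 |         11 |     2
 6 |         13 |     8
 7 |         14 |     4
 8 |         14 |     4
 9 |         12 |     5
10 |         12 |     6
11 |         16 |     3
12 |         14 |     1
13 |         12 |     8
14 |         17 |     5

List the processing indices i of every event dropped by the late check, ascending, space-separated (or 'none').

3

i=0 t=1 v=8: → [1,4); WM=−∞
i=1 t=2 v=1: → [1,5); WM=−∞
i=2 t=8 v=3: → [8,11); WM=6
i=3 t=0 v=9: DROP (t<6-3); WM=6
i=4 t=9 v=4: → [8,12); WM=6
i=5 t=11 v=2: → [8,14); WM=9
i=6 t=13 v=8: → [8,16); WM=9
i=7 t=14 v=4: → [8,17); WM=9
i=8 t=14 v=4: → [8,17); WM=12
i=9 t=12 v=5: → [8,17); WM=12
i=10 t=12 v=6: → [8,17); WM=12
i=11 t=16 v=3: → [8,19); WM=14
i=12 t=14 v=1: → [8,19); WM=14
i=13 t=12 v=8: → [8,19); WM=14
i=14 t=17 v=5: → [8,20); WM=15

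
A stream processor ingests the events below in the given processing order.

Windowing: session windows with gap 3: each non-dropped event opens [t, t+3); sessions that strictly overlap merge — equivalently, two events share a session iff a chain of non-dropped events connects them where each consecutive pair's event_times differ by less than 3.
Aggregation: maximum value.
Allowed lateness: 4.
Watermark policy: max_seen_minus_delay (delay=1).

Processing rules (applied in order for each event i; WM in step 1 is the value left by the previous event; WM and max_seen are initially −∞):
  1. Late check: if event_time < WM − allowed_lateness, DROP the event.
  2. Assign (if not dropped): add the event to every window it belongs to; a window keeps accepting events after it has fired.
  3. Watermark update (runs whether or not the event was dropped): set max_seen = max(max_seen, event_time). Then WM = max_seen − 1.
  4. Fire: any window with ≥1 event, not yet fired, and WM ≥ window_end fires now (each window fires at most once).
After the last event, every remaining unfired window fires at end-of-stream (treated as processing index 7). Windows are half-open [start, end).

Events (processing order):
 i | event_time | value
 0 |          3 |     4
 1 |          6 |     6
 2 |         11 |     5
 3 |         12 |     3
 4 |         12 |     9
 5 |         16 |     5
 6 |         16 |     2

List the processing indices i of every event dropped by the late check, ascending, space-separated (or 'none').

i=0 t=3 v=4: → [3,6); WM=2
i=1 t=6 v=6: → [6,9); WM=5
i=2 t=11 v=5: → [11,14); WM=10
i=3 t=12 v=3: → [11,15); WM=11
i=4 t=12 v=9: → [11,15); WM=11
i=5 t=16 v=5: → [16,19); WM=15
i=6 t=16 v=2: → [16,19); WM=15

none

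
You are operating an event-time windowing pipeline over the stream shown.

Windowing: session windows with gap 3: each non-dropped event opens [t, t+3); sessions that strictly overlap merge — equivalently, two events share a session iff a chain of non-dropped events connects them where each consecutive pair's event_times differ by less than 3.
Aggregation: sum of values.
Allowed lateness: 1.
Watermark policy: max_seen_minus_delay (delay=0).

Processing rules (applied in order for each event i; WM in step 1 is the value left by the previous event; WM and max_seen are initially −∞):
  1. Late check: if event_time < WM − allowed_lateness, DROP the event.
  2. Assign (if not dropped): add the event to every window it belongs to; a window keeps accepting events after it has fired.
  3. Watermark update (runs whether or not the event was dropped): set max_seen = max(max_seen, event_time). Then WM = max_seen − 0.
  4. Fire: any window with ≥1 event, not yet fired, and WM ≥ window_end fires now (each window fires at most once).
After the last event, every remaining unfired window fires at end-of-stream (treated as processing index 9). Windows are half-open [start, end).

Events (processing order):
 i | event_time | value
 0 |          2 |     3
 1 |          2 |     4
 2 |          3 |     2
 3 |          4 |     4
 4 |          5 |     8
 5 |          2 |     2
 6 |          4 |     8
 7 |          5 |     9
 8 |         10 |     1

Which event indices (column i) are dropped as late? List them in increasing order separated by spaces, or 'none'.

5

i=0 t=2 v=3: → [2,5); WM=2
i=1 t=2 v=4: → [2,5); WM=2
i=2 t=3 v=2: → [2,6); WM=3
i=3 t=4 v=4: → [2,7); WM=4
i=4 t=5 v=8: → [2,8); WM=5
i=5 t=2 v=2: DROP (t<5-1); WM=5
i=6 t=4 v=8: → [2,8); WM=5
i=7 t=5 v=9: → [2,8); WM=5
i=8 t=10 v=1: → [10,13); WM=10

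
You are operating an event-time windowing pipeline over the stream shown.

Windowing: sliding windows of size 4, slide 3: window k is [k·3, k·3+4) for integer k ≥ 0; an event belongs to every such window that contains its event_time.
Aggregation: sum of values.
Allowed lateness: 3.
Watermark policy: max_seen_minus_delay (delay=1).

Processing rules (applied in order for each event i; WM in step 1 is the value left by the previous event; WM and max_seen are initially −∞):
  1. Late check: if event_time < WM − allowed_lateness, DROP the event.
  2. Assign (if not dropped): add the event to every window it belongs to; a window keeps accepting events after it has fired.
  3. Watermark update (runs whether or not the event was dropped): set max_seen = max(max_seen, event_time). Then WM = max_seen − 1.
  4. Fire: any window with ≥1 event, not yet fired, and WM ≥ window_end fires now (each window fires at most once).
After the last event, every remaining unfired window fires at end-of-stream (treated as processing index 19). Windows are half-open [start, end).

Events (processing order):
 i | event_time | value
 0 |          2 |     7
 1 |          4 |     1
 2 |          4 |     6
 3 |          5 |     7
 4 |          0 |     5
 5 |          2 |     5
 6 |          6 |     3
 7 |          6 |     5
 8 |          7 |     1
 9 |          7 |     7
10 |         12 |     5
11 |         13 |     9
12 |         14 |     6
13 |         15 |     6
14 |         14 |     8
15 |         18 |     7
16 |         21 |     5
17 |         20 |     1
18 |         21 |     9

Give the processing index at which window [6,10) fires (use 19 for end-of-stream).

10

i=0 t=2 v=7: → [0,4); WM=1
i=1 t=4 v=1: → [3,7); WM=3
i=2 t=4 v=6: → [3,7); WM=3
i=3 t=5 v=7: → [3,7); WM=4; [0,4) fires=7
i=4 t=0 v=5: DROP (t<4-3); WM=4
i=5 t=2 v=5: → [0,4); WM=4
i=6 t=6 v=3: → [6,10),[3,7); WM=5
i=7 t=6 v=5: → [6,10),[3,7); WM=5
i=8 t=7 v=1: → [6,10); WM=6
i=9 t=7 v=7: → [6,10); WM=6
i=10 t=12 v=5: → [12,16),[9,13); WM=11; [3,7) fires=22 [6,10) fires=16
i=11 t=13 v=9: → [12,16); WM=12
i=12 t=14 v=6: → [12,16); WM=13; [9,13) fires=5
i=13 t=15 v=6: → [15,19),[12,16); WM=14
i=14 t=14 v=8: → [12,16); WM=14
i=15 t=18 v=7: → [18,22),[15,19); WM=17; [12,16) fires=34
i=16 t=21 v=5: → [21,25),[18,22); WM=20; [15,19) fires=13
i=17 t=20 v=1: → [18,22); WM=20
i=18 t=21 v=9: → [21,25),[18,22); WM=20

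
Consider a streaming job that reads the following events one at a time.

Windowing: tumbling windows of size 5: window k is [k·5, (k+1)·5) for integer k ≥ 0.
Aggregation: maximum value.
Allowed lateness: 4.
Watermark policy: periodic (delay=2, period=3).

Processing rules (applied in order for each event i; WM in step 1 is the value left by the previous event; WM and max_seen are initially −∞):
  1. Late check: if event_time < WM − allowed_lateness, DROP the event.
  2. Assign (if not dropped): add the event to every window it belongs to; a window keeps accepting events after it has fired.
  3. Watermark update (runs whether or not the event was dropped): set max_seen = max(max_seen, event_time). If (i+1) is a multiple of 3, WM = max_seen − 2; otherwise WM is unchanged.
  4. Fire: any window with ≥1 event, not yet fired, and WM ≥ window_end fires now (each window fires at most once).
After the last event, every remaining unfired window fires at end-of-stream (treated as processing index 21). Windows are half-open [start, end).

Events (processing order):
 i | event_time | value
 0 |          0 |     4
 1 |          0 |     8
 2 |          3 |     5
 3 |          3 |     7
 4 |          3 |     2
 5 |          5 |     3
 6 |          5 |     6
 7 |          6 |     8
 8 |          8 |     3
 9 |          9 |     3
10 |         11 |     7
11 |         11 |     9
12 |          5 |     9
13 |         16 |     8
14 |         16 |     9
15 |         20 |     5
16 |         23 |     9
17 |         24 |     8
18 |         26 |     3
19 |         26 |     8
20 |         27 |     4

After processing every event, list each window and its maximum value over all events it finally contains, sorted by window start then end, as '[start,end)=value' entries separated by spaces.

[0,5)=8 [5,10)=9 [10,15)=9 [15,20)=9 [20,25)=9 [25,30)=8

i=0 t=0 v=4: → [0,5); WM=−∞
i=1 t=0 v=8: → [0,5); WM=−∞
i=2 t=3 v=5: → [0,5); WM=1
i=3 t=3 v=7: → [0,5); WM=1
i=4 t=3 v=2: → [0,5); WM=1
i=5 t=5 v=3: → [5,10); WM=3
i=6 t=5 v=6: → [5,10); WM=3
i=7 t=6 v=8: → [5,10); WM=3
i=8 t=8 v=3: → [5,10); WM=6; [0,5) fires=8
i=9 t=9 v=3: → [5,10); WM=6
i=10 t=11 v=7: → [10,15); WM=6
i=11 t=11 v=9: → [10,15); WM=9
i=12 t=5 v=9: → [5,10); WM=9
i=13 t=16 v=8: → [15,20); WM=9
i=14 t=16 v=9: → [15,20); WM=14; [5,10) fires=9
i=15 t=20 v=5: → [20,25); WM=14
i=16 t=23 v=9: → [20,25); WM=14
i=17 t=24 v=8: → [20,25); WM=22; [10,15) fires=9 [15,20) fires=9
i=18 t=26 v=3: → [25,30); WM=22
i=19 t=26 v=8: → [25,30); WM=22
i=20 t=27 v=4: → [25,30); WM=25; [20,25) fires=9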